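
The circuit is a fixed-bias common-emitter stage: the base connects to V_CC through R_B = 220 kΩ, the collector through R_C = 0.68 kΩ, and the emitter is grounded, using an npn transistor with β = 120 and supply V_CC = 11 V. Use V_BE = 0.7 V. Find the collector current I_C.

I_C ≈ 5.6 mA

Base loop: V_CC = I_B·R_B + V_BE, so I_B = (11 − 0.7)/220 kΩ = 0.0468 mA.
In the active region I_C = β·I_B = 120 × 0.0468 = 5.62 mA.
Collector loop: V_CE = V_CC − I_C·R_C = 11 − 5.62×0.68 = 7.18 V.
Since V_CE = 7.18 V > V_CE(sat) ≈ 0.2 V, the transistor is in the active region as assumed.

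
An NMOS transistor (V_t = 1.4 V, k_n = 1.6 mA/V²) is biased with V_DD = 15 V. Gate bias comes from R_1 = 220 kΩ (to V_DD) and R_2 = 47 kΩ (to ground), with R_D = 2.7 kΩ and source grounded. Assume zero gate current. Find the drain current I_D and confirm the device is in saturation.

I_D ≈ 1.2 mA

V_G = V_DD·R_2/(R_1+R_2) = 15×47/267 = 2.64 V. With the source grounded, V_GS = V_G = 2.64 V.
Assume saturation: I_D = (k_n/2)(V_GS − V_t)² = (1.6/2)×(2.64 − 1.4)² = 0.8×1.24² = 1.23 mA.
V_DS = V_DD − I_D·R_D = 15 − 1.23×2.7 = 11.7 V.
Saturation requires V_DS ≥ V_GS − V_t = 1.24 V; 11.7 ≥ 1.24 ✓.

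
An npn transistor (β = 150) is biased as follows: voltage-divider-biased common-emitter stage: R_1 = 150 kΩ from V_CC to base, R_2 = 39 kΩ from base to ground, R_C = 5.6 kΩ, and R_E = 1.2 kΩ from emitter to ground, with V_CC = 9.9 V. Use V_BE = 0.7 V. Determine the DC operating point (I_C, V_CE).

Thevenize the base divider: V_Th = V_CC·R_2/(R_1+R_2) = 9.9×39/189 = 2.04 V, R_Th = R_1‖R_2 = 31 kΩ.
Base-emitter loop: V_Th = I_B·R_Th + V_BE + (β+1)I_B·R_E, so I_B = (2.04 − 0.7) / (31 + 151×1.2) = 0.00633 mA.
I_C = β·I_B = 150×0.00633 = 0.949 mA, and I_E = (β+1)I_B = 0.956 mA.
V_CE = V_CC − I_C·R_C − I_E·R_E = 9.9 − 0.949×5.6 − 0.956×1.2 = 3.44 V.
V_CE = 3.44 V > 0.2 V confirms active-region operation.

I_C ≈ 0.95 mA, V_CE ≈ 3.4 V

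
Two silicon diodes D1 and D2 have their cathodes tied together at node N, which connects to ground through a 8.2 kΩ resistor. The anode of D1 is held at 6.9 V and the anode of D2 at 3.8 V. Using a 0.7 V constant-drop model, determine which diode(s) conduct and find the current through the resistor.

Only D1 conducts; I_R ≈ 0.76 mA

Assume both conduct. Then node N would need to be at both 6.9−0.7 = 6.2 V and 3.8−0.7 = 3.1 V, which is impossible.
Assume only D1 conducts: V_N = 6.9 − 0.7 = 6.2 V, so I_R = 6.2/8.2 = 0.756 mA.
Check D2: its anode-to-cathode voltage is 3.8 − 6.2 = -2.4 V < 0.7 V, so it is off. The assumption is consistent.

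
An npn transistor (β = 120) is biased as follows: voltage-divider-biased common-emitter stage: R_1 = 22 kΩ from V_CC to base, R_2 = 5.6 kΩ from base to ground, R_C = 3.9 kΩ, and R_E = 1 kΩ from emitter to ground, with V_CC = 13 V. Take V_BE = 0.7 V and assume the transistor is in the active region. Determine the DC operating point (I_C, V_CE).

I_C ≈ 1.9 mA, V_CE ≈ 3.9 V

Thevenize the base divider: V_Th = V_CC·R_2/(R_1+R_2) = 13×5.6/27.6 = 2.64 V, R_Th = R_1‖R_2 = 4.46 kΩ.
Base-emitter loop: V_Th = I_B·R_Th + V_BE + (β+1)I_B·R_E, so I_B = (2.64 − 0.7) / (4.46 + 121×1) = 0.0154 mA.
I_C = β·I_B = 120×0.0154 = 1.85 mA, and I_E = (β+1)I_B = 1.87 mA.
V_CE = V_CC − I_C·R_C − I_E·R_E = 13 − 1.85×3.9 − 1.87×1 = 3.9 V.
V_CE = 3.9 V > 0.2 V confirms active-region operation.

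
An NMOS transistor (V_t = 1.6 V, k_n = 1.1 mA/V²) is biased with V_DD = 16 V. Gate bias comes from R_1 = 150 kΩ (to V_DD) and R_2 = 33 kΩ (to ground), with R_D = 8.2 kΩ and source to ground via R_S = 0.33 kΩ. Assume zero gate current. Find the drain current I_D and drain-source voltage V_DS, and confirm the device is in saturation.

V_G = V_DD·R_2/(R_1+R_2) = 16×33/183 = 2.89 V.
Assume saturation: I_D = (k_n/2)(V_GS − V_t)² with V_GS = V_G − I_D·R_S = 2.89 − 0.33·I_D.
Substituting gives 0.0599·I_D² − 1.47·I_D + 0.909 = 0, with roots I_D = 0.636 or 23.8 mA.
The root I_D = 23.8 mA gives V_GS = -4.99 V ≤ V_t, so take I_D = 0.636 mA.
Then V_GS = 2.68 V and V_DS = V_DD − I_D(R_D+R_S) = 16 − 0.636×8.53 = 10.6 V.
Saturation requires V_DS ≥ V_GS − V_t = 1.08 V; 10.6 ≥ 1.08 ✓.

I_D ≈ 0.64 mA, V_DS ≈ 11 V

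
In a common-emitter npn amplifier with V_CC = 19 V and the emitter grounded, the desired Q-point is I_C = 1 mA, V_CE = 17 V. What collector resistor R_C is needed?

R_C ≈ 2 kΩ

Collector loop: V_CC = I_C·R_C + V_CE.
R_C = (V_CC − V_CE)/I_C = (19 − 17)/1 = 2 kΩ.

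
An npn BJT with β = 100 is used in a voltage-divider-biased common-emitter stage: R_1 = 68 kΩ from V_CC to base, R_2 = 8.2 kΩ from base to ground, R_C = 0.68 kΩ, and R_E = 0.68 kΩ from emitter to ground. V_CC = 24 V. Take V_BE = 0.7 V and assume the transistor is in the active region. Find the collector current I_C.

Thevenize the base divider: V_Th = V_CC·R_2/(R_1+R_2) = 24×8.2/76.2 = 2.58 V, R_Th = R_1‖R_2 = 7.32 kΩ.
Base-emitter loop: V_Th = I_B·R_Th + V_BE + (β+1)I_B·R_E, so I_B = (2.58 − 0.7) / (7.32 + 101×0.68) = 0.0248 mA.
I_C = β·I_B = 100×0.0248 = 2.48 mA, and I_E = (β+1)I_B = 2.5 mA.
V_CE = V_CC − I_C·R_C − I_E·R_E = 24 − 2.48×0.68 − 2.5×0.68 = 20.6 V.
V_CE = 20.6 V > 0.2 V confirms active-region operation.

I_C ≈ 2.5 mA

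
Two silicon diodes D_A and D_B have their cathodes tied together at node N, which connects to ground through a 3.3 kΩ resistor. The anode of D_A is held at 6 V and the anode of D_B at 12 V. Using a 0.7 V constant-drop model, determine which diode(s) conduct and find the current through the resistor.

Assume both conduct. Then node N would need to be at both 6−0.7 = 5.3 V and 12−0.7 = 11.3 V, which is impossible.
Assume only D_B conducts: V_N = 12 − 0.7 = 11.3 V, so I_R = 11.3/3.3 = 3.42 mA.
Check D_A: its anode-to-cathode voltage is 6 − 11.3 = -5.3 V < 0.7 V, so it is off. The assumption is consistent.

Only D_B conducts; I_R ≈ 3.4 mA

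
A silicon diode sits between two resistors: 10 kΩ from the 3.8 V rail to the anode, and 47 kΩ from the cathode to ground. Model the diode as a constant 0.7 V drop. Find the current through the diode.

The two resistors are in series with the diode, so KVL gives 3.8 = I·10 + 0.7 + I·47.
I = (3.8 − 0.7) / (10 + 47) kΩ = 3.1 / 57 = 0.0544 mA.

I ≈ 0.054 mA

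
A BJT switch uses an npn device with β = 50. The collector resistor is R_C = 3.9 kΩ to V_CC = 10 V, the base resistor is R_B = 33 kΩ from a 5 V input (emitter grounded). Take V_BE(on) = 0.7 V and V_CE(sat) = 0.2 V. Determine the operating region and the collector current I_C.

saturation; I_C ≈ 2.5 mA

Assume active: I_B = (5 − 0.7)/33 = 0.13 mA, giving I_C = β·I_B = 6.52 mA.
But then V_CE = 10 − 6.52×3.9 = -15.4 V < V_CE(sat) = 0.2 V — impossible in the active region.
So the transistor is saturated. With V_CE = 0.2 V, I_C = (V_CC − 0.2)/R_C = 9.8/3.9 = 2.51 mA.
Check: β·I_B = 6.52 mA > I_C = 2.51 mA, confirming saturation.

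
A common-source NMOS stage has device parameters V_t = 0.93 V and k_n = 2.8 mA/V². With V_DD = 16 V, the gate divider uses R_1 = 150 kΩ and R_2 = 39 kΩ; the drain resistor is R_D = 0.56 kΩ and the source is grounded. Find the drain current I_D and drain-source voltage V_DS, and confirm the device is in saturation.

I_D ≈ 7.9 mA, V_DS ≈ 12 V

V_G = V_DD·R_2/(R_1+R_2) = 16×39/189 = 3.3 V. With the source grounded, V_GS = V_G = 3.3 V.
Assume saturation: I_D = (k_n/2)(V_GS − V_t)² = (2.8/2)×(3.3 − 0.93)² = 1.4×2.37² = 7.87 mA.
V_DS = V_DD − I_D·R_D = 16 − 7.87×0.56 = 11.6 V.
Saturation requires V_DS ≥ V_GS − V_t = 2.37 V; 11.6 ≥ 2.37 ✓.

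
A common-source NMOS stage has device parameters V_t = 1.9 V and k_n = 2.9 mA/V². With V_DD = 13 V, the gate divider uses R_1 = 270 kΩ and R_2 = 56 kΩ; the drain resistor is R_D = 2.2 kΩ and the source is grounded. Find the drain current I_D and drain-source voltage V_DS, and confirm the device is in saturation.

I_D ≈ 0.16 mA, V_DS ≈ 13 V

V_G = V_DD·R_2/(R_1+R_2) = 13×56/326 = 2.23 V. With the source grounded, V_GS = V_G = 2.23 V.
Assume saturation: I_D = (k_n/2)(V_GS − V_t)² = (2.9/2)×(2.23 − 1.9)² = 1.45×0.333² = 0.161 mA.
V_DS = V_DD − I_D·R_D = 13 − 0.161×2.2 = 12.6 V.
Saturation requires V_DS ≥ V_GS − V_t = 0.333 V; 12.6 ≥ 0.333 ✓.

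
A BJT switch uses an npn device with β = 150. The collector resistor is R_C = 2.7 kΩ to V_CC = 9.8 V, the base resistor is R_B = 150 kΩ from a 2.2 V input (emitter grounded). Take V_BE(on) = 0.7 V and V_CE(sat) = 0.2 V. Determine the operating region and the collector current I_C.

Assume active. Base-emitter loop: I_B = (V_BB − V_BE)/R_B = (2.2 − 0.7)/150 = 0.01 mA.
I_C = β·I_B = 150×0.01 = 1.5 mA.
V_CE = V_CC − I_C·R_C = 9.8 − 1.5×2.7 = 5.75 V > V_CE(sat), so the active-region assumption holds.

active; I_C ≈ 1.5 mA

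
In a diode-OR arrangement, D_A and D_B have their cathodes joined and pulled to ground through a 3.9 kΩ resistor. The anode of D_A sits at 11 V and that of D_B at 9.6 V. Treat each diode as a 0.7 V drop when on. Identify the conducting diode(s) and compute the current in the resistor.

Only D_A conducts; I_R ≈ 2.6 mA

Assume both conduct. Then node N would need to be at both 11−0.7 = 10.3 V and 9.6−0.7 = 8.9 V, which is impossible.
Assume only D_A conducts: V_N = 11 − 0.7 = 10.3 V, so I_R = 10.3/3.9 = 2.64 mA.
Check D_B: its anode-to-cathode voltage is 9.6 − 10.3 = -0.7 V < 0.7 V, so it is off. The assumption is consistent.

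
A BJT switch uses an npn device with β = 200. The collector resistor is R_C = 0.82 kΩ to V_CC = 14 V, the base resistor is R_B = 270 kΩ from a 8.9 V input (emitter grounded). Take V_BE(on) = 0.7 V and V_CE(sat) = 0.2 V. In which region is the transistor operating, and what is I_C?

Assume active. Base-emitter loop: I_B = (V_BB − V_BE)/R_B = (8.9 − 0.7)/270 = 0.0304 mA.
I_C = β·I_B = 200×0.0304 = 6.07 mA.
V_CE = V_CC − I_C·R_C = 14 − 6.07×0.82 = 9.02 V > V_CE(sat), so the active-region assumption holds.

active; I_C ≈ 6.1 mA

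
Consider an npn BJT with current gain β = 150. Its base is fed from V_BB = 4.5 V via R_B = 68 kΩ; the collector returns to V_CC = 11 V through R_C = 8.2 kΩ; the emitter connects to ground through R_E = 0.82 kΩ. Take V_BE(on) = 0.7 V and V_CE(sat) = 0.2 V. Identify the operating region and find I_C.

saturation; I_C ≈ 1.2 mA

Assume active: I_B = (4.5 − 0.7)/(68 + 151×0.82) = 0.0198 mA, I_C = β·I_B = 2.97 mA.
Then V_CE = 11 − 2.97×8.2 − 2.99×0.82 = -15.8 V < 0.2 V — the active assumption fails.
Re-solve with V_CE = 0.2 V. KCL at the emitter: V_E/R_E = (V_BB−0.7−V_E)/R_B + (V_CC−0.2−V_E)/R_C, giving V_E = 1.01 V.
I_C = (V_CC − 0.2 − V_E)/R_C = (10.8 − 1.01)/8.2 = 1.19 mA.
Check: I_B = (3.8 − 1.01)/68 = 0.041 mA, and β·I_B = 6.15 mA > I_C, confirming saturation.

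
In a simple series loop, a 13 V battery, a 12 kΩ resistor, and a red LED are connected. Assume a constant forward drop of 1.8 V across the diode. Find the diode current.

I ≈ 0.93 mA

KVL around the loop: 13 = V_D + I·R = 1.8 + I × 12 kΩ.
So I = (13 − 1.8) / 12 kΩ = 11.2 / 12 = 0.933 mA.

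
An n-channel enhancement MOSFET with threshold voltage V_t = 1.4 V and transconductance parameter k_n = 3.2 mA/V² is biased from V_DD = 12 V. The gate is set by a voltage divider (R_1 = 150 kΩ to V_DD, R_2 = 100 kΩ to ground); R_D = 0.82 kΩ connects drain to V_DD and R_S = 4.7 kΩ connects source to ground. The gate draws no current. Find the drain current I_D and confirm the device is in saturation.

I_D ≈ 0.59 mA

V_G = V_DD·R_2/(R_1+R_2) = 12×100/250 = 4.8 V.
Assume saturation: I_D = (k_n/2)(V_GS − V_t)² with V_GS = V_G − I_D·R_S = 4.8 − 4.7·I_D.
Substituting gives 35.3·I_D² − 52.1·I_D + 18.5 = 0, with roots I_D = 0.594 or 0.881 mA.
The root I_D = 0.881 mA gives V_GS = 0.658 V ≤ V_t, so take I_D = 0.594 mA.
Then V_GS = 2.01 V and V_DS = V_DD − I_D(R_D+R_S) = 12 − 0.594×5.52 = 8.72 V.
Saturation requires V_DS ≥ V_GS − V_t = 0.609 V; 8.72 ≥ 0.609 ✓.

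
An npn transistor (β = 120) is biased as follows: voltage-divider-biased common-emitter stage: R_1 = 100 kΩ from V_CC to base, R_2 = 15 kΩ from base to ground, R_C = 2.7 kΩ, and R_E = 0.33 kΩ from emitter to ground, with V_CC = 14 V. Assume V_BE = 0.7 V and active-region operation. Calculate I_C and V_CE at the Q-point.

I_C ≈ 2.6 mA, V_CE ≈ 6.3 V

Thevenize the base divider: V_Th = V_CC·R_2/(R_1+R_2) = 14×15/115 = 1.83 V, R_Th = R_1‖R_2 = 13 kΩ.
Base-emitter loop: V_Th = I_B·R_Th + V_BE + (β+1)I_B·R_E, so I_B = (1.83 − 0.7) / (13 + 121×0.33) = 0.0213 mA.
I_C = β·I_B = 120×0.0213 = 2.55 mA, and I_E = (β+1)I_B = 2.57 mA.
V_CE = V_CC − I_C·R_C − I_E·R_E = 14 − 2.55×2.7 − 2.57×0.33 = 6.26 V.
V_CE = 6.26 V > 0.2 V confirms active-region operation.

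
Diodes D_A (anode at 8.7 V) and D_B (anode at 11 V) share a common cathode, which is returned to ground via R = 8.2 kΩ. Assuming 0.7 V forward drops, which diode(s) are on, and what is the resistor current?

Only D_B conducts; I_R ≈ 1.3 mA

Assume both conduct. Then node N would need to be at both 8.7−0.7 = 8 V and 11−0.7 = 10.3 V, which is impossible.
Assume only D_B conducts: V_N = 11 − 0.7 = 10.3 V, so I_R = 10.3/8.2 = 1.26 mA.
Check D_A: its anode-to-cathode voltage is 8.7 − 10.3 = -1.6 V < 0.7 V, so it is off. The assumption is consistent.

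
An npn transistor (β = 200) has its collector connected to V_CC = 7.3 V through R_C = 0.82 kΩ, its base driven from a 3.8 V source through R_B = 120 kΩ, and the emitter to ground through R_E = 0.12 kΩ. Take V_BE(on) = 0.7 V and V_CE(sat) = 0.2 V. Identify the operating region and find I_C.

Assume active. Base-emitter loop: I_B = (V_BB − V_BE)/(R_B + (β+1)R_E) = (3.8 − 0.7)/(120 + 201×0.12) = 0.0215 mA.
I_C = β·I_B = 200×0.0215 = 4.3 mA.
V_CE = V_CC − I_C·R_C − I_E·R_E = 7.3 − 4.3×0.82 − 4.32×0.12 = 3.25 V > V_CE(sat), so the active-region assumption holds.

active; I_C ≈ 4.3 mA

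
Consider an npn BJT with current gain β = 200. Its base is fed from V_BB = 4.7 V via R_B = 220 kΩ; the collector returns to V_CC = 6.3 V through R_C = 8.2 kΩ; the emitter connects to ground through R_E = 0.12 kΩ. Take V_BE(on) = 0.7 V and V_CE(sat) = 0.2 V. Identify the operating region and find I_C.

Assume active: I_B = (4.7 − 0.7)/(220 + 201×0.12) = 0.0164 mA, I_C = β·I_B = 3.28 mA.
Then V_CE = 6.3 − 3.28×8.2 − 3.29×0.12 = -21 V < 0.2 V — the active assumption fails.
Re-solve with V_CE = 0.2 V. KCL at the emitter: V_E/R_E = (V_BB−0.7−V_E)/R_B + (V_CC−0.2−V_E)/R_C, giving V_E = 0.0901 V.
I_C = (V_CC − 0.2 − V_E)/R_C = (6.1 − 0.0901)/8.2 = 0.733 mA.
Check: I_B = (4 − 0.0901)/220 = 0.0178 mA, and β·I_B = 3.55 mA > I_C, confirming saturation.

saturation; I_C ≈ 0.73 mA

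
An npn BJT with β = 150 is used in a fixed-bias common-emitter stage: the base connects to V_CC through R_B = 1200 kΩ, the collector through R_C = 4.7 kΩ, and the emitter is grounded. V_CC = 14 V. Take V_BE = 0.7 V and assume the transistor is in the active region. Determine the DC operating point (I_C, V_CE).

I_C ≈ 1.7 mA, V_CE ≈ 6.2 V

Base loop: V_CC = I_B·R_B + V_BE, so I_B = (14 − 0.7)/1200 kΩ = 0.0111 mA.
In the active region I_C = β·I_B = 150 × 0.0111 = 1.66 mA.
Collector loop: V_CE = V_CC − I_C·R_C = 14 − 1.66×4.7 = 6.19 V.
Since V_CE = 6.19 V > V_CE(sat) ≈ 0.2 V, the transistor is in the active region as assumed.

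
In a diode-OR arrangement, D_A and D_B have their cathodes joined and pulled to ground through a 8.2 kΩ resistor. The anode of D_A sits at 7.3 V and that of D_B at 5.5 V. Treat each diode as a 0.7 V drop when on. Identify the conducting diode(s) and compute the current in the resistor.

Assume both conduct. Then node N would need to be at both 7.3−0.7 = 6.6 V and 5.5−0.7 = 4.8 V, which is impossible.
Assume only D_A conducts: V_N = 7.3 − 0.7 = 6.6 V, so I_R = 6.6/8.2 = 0.805 mA.
Check D_B: its anode-to-cathode voltage is 5.5 − 6.6 = -1.1 V < 0.7 V, so it is off. The assumption is consistent.

Only D_A conducts; I_R ≈ 0.8 mA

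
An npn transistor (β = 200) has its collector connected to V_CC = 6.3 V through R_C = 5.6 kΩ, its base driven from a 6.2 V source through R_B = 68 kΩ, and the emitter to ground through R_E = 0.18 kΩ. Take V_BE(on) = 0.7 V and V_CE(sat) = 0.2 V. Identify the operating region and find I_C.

saturation; I_C ≈ 1.1 mA

Assume active: I_B = (6.2 − 0.7)/(68 + 201×0.18) = 0.0528 mA, I_C = β·I_B = 10.6 mA.
Then V_CE = 6.3 − 10.6×5.6 − 10.6×0.18 = -54.7 V < 0.2 V — the active assumption fails.
Re-solve with V_CE = 0.2 V. KCL at the emitter: V_E/R_E = (V_BB−0.7−V_E)/R_B + (V_CC−0.2−V_E)/R_C, giving V_E = 0.204 V.
I_C = (V_CC − 0.2 − V_E)/R_C = (6.1 − 0.204)/5.6 = 1.05 mA.
Check: I_B = (5.5 − 0.204)/68 = 0.0779 mA, and β·I_B = 15.6 mA > I_C, confirming saturation.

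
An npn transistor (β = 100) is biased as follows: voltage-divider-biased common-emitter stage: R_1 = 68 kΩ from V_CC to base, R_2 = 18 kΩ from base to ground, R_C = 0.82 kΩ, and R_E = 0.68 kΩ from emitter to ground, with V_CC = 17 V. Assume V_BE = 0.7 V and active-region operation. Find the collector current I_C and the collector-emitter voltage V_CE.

I_C ≈ 3.4 mA, V_CE ≈ 12 V

Thevenize the base divider: V_Th = V_CC·R_2/(R_1+R_2) = 17×18/86 = 3.56 V, R_Th = R_1‖R_2 = 14.2 kΩ.
Base-emitter loop: V_Th = I_B·R_Th + V_BE + (β+1)I_B·R_E, so I_B = (3.56 − 0.7) / (14.2 + 101×0.68) = 0.0345 mA.
I_C = β·I_B = 100×0.0345 = 3.45 mA, and I_E = (β+1)I_B = 3.48 mA.
V_CE = V_CC − I_C·R_C − I_E·R_E = 17 − 3.45×0.82 − 3.48×0.68 = 11.8 V.
V_CE = 11.8 V > 0.2 V confirms active-region operation.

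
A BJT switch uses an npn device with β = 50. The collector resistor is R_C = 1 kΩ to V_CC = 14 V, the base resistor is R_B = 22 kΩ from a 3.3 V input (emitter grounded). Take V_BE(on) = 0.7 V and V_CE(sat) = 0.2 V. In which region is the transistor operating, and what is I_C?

active; I_C ≈ 5.9 mA

Assume active. Base-emitter loop: I_B = (V_BB − V_BE)/R_B = (3.3 − 0.7)/22 = 0.118 mA.
I_C = β·I_B = 50×0.118 = 5.91 mA.
V_CE = V_CC − I_C·R_C = 14 − 5.91×1 = 8.09 V > V_CE(sat), so the active-region assumption holds.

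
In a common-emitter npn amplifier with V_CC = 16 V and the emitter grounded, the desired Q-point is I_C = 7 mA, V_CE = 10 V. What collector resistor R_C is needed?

Collector loop: V_CC = I_C·R_C + V_CE.
R_C = (V_CC − V_CE)/I_C = (16 − 10)/7 = 0.857 kΩ.

R_C ≈ 0.86 kΩ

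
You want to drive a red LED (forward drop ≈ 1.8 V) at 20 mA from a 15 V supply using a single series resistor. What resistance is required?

The resistor drops V_S − V_D = 15 − 1.8 = 13.2 V at 20 mA.
R = 13.2 V / 20 mA = 0.66 kΩ.

R ≈ 0.66 kΩ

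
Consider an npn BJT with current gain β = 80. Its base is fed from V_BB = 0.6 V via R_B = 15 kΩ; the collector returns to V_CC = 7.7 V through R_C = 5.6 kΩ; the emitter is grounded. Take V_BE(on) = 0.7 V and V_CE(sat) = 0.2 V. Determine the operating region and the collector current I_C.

V_BB = 0.6 V ≤ V_BE(on) = 0.7 V, so the base-emitter junction is not forward biased.
The transistor is in cutoff: I_B = I_C = 0.

cutoff; I_C ≈ 0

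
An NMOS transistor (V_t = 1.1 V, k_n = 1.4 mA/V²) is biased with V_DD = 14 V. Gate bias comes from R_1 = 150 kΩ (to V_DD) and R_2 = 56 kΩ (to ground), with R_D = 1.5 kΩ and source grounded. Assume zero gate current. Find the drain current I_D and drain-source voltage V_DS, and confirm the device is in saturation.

V_G = V_DD·R_2/(R_1+R_2) = 14×56/206 = 3.81 V. With the source grounded, V_GS = V_G = 3.81 V.
Assume saturation: I_D = (k_n/2)(V_GS − V_t)² = (1.4/2)×(3.81 − 1.1)² = 0.7×2.71² = 5.13 mA.
V_DS = V_DD − I_D·R_D = 14 − 5.13×1.5 = 6.31 V.
Saturation requires V_DS ≥ V_GS − V_t = 2.71 V; 6.31 ≥ 2.71 ✓.

I_D ≈ 5.1 mA, V_DS ≈ 6.3 V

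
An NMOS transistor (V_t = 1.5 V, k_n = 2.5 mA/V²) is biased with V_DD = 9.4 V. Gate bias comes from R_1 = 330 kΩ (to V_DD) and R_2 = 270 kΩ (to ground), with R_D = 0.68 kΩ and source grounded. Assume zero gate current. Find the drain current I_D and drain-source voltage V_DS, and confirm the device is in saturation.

V_G = V_DD·R_2/(R_1+R_2) = 9.4×270/600 = 4.23 V. With the source grounded, V_GS = V_G = 4.23 V.
Assume saturation: I_D = (k_n/2)(V_GS − V_t)² = (2.5/2)×(4.23 − 1.5)² = 1.25×2.73² = 9.32 mA.
V_DS = V_DD − I_D·R_D = 9.4 − 9.32×0.68 = 3.07 V.
Saturation requires V_DS ≥ V_GS − V_t = 2.73 V; 3.07 ≥ 2.73 ✓.

I_D ≈ 9.3 mA, V_DS ≈ 3.1 V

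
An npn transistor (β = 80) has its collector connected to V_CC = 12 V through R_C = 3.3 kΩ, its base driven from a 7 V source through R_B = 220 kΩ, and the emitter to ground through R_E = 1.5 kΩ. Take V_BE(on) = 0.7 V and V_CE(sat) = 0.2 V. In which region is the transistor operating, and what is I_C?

active; I_C ≈ 1.5 mA

Assume active. Base-emitter loop: I_B = (V_BB − V_BE)/(R_B + (β+1)R_E) = (7 − 0.7)/(220 + 81×1.5) = 0.0184 mA.
I_C = β·I_B = 80×0.0184 = 1.48 mA.
V_CE = V_CC − I_C·R_C − I_E·R_E = 12 − 1.48×3.3 − 1.49×1.5 = 4.89 V > V_CE(sat), so the active-region assumption holds.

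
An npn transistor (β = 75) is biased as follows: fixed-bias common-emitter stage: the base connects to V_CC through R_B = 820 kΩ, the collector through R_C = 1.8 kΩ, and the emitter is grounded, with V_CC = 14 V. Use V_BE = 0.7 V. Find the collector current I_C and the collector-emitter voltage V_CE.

I_C ≈ 1.2 mA, V_CE ≈ 12 V

Base loop: V_CC = I_B·R_B + V_BE, so I_B = (14 − 0.7)/820 kΩ = 0.0162 mA.
In the active region I_C = β·I_B = 75 × 0.0162 = 1.22 mA.
Collector loop: V_CE = V_CC − I_C·R_C = 14 − 1.22×1.8 = 11.8 V.
Since V_CE = 11.8 V > V_CE(sat) ≈ 0.2 V, the transistor is in the active region as assumed.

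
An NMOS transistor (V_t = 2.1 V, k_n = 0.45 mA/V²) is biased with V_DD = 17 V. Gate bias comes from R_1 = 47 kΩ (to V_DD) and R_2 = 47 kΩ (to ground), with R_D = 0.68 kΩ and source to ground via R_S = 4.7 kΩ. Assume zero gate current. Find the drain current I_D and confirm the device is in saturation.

I_D ≈ 0.93 mA

V_G = V_DD·R_2/(R_1+R_2) = 17×47/94 = 8.5 V.
Assume saturation: I_D = (k_n/2)(V_GS − V_t)² with V_GS = V_G − I_D·R_S = 8.5 − 4.7·I_D.
Substituting gives 4.97·I_D² − 14.5·I_D + 9.22 = 0, with roots I_D = 0.929 or 2 mA.
The root I_D = 2 mA gives V_GS = -0.878 V ≤ V_t, so take I_D = 0.929 mA.
Then V_GS = 4.13 V and V_DS = V_DD − I_D(R_D+R_S) = 17 − 0.929×5.38 = 12 V.
Saturation requires V_DS ≥ V_GS − V_t = 2.03 V; 12 ≥ 2.03 ✓.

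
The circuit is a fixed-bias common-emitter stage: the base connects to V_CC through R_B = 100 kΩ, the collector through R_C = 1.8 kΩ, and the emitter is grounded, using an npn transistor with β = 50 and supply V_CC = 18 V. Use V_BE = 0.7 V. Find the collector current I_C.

Base loop: V_CC = I_B·R_B + V_BE, so I_B = (18 − 0.7)/100 kΩ = 0.173 mA.
In the active region I_C = β·I_B = 50 × 0.173 = 8.65 mA.
Collector loop: V_CE = V_CC − I_C·R_C = 18 − 8.65×1.8 = 2.43 V.
Since V_CE = 2.43 V > V_CE(sat) ≈ 0.2 V, the transistor is in the active region as assumed.

I_C ≈ 8.7 mA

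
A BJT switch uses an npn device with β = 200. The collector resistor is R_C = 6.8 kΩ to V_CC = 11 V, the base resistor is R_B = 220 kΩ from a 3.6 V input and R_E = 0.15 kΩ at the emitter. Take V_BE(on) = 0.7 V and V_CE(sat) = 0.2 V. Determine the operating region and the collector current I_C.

saturation; I_C ≈ 1.6 mA

Assume active: I_B = (3.6 − 0.7)/(220 + 201×0.15) = 0.0116 mA, I_C = β·I_B = 2.32 mA.
Then V_CE = 11 − 2.32×6.8 − 2.33×0.15 = -5.12 V < 0.2 V — the active assumption fails.
Re-solve with V_CE = 0.2 V. KCL at the emitter: V_E/R_E = (V_BB−0.7−V_E)/R_B + (V_CC−0.2−V_E)/R_C, giving V_E = 0.235 V.
I_C = (V_CC − 0.2 − V_E)/R_C = (10.8 − 0.235)/6.8 = 1.55 mA.
Check: I_B = (2.9 − 0.235)/220 = 0.0121 mA, and β·I_B = 2.42 mA > I_C, confirming saturation.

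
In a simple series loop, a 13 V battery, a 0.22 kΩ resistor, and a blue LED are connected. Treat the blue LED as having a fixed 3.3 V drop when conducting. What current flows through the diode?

I ≈ 44 mA

KVL around the loop: 13 = V_D + I·R = 3.3 + I × 0.22 kΩ.
So I = (13 − 3.3) / 0.22 kΩ = 9.7 / 0.22 = 44.1 mA.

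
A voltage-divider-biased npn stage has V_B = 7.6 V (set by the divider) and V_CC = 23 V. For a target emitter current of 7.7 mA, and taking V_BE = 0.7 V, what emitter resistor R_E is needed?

R_E ≈ 0.9 kΩ

V_E = V_B − V_BE = 7.6 − 0.7 = 6.9 V.
R_E = V_E / I_E = 6.9 / 7.7 = 0.896 kΩ.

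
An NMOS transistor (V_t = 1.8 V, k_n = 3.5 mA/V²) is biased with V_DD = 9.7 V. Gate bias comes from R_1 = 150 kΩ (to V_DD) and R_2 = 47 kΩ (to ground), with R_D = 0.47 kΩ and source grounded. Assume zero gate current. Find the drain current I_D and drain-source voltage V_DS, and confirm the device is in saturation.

V_G = V_DD·R_2/(R_1+R_2) = 9.7×47/197 = 2.31 V. With the source grounded, V_GS = V_G = 2.31 V.
Assume saturation: I_D = (k_n/2)(V_GS − V_t)² = (3.5/2)×(2.31 − 1.8)² = 1.75×0.514² = 0.463 mA.
V_DS = V_DD − I_D·R_D = 9.7 − 0.463×0.47 = 9.48 V.
Saturation requires V_DS ≥ V_GS − V_t = 0.514 V; 9.48 ≥ 0.514 ✓.

I_D ≈ 0.46 mA, V_DS ≈ 9.5 V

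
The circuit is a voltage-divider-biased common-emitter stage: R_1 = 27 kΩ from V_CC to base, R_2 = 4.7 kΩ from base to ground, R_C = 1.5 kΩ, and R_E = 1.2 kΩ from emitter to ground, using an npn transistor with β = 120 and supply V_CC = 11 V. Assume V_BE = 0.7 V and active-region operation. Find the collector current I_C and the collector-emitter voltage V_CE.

Thevenize the base divider: V_Th = V_CC·R_2/(R_1+R_2) = 11×4.7/31.7 = 1.63 V, R_Th = R_1‖R_2 = 4 kΩ.
Base-emitter loop: V_Th = I_B·R_Th + V_BE + (β+1)I_B·R_E, so I_B = (1.63 − 0.7) / (4 + 121×1.2) = 0.00624 mA.
I_C = β·I_B = 120×0.00624 = 0.749 mA, and I_E = (β+1)I_B = 0.755 mA.
V_CE = V_CC − I_C·R_C − I_E·R_E = 11 − 0.749×1.5 − 0.755×1.2 = 8.97 V.
V_CE = 8.97 V > 0.2 V confirms active-region operation.

I_C ≈ 0.75 mA, V_CE ≈ 9 V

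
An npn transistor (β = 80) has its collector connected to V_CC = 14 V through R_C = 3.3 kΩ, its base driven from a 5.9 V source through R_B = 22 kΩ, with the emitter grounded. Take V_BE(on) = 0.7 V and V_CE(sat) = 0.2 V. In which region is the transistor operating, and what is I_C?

saturation; I_C ≈ 4.2 mA

Assume active: I_B = (5.9 − 0.7)/22 = 0.236 mA, giving I_C = β·I_B = 18.9 mA.
But then V_CE = 14 − 18.9×3.3 = -48.4 V < V_CE(sat) = 0.2 V — impossible in the active region.
So the transistor is saturated. With V_CE = 0.2 V, I_C = (V_CC − 0.2)/R_C = 13.8/3.3 = 4.18 mA.
Check: β·I_B = 18.9 mA > I_C = 4.18 mA, confirming saturation.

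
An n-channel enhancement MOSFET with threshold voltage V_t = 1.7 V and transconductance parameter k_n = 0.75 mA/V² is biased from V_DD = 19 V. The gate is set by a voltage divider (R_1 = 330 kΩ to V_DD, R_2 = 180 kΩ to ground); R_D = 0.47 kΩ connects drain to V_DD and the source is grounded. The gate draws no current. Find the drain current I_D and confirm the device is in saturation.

I_D ≈ 9.4 mA

V_G = V_DD·R_2/(R_1+R_2) = 19×180/510 = 6.71 V. With the source grounded, V_GS = V_G = 6.71 V.
Assume saturation: I_D = (k_n/2)(V_GS − V_t)² = (0.75/2)×(6.71 − 1.7)² = 0.375×5.01² = 9.4 mA.
V_DS = V_DD − I_D·R_D = 19 − 9.4×0.47 = 14.6 V.
Saturation requires V_DS ≥ V_GS − V_t = 5.01 V; 14.6 ≥ 5.01 ✓.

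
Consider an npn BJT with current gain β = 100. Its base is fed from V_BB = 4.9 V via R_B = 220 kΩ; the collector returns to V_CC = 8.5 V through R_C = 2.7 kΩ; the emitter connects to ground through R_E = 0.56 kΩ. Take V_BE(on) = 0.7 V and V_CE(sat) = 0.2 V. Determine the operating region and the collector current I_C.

Assume active. Base-emitter loop: I_B = (V_BB − V_BE)/(R_B + (β+1)R_E) = (4.9 − 0.7)/(220 + 101×0.56) = 0.0152 mA.
I_C = β·I_B = 100×0.0152 = 1.52 mA.
V_CE = V_CC − I_C·R_C − I_E·R_E = 8.5 − 1.52×2.7 − 1.53×0.56 = 3.54 V > V_CE(sat), so the active-region assumption holds.

active; I_C ≈ 1.5 mA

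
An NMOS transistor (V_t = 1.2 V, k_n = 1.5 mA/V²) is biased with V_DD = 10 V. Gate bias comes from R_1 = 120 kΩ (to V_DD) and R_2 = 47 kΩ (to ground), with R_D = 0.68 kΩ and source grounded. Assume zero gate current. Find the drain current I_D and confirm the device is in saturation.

V_G = V_DD·R_2/(R_1+R_2) = 10×47/167 = 2.81 V. With the source grounded, V_GS = V_G = 2.81 V.
Assume saturation: I_D = (k_n/2)(V_GS − V_t)² = (1.5/2)×(2.81 − 1.2)² = 0.75×1.61² = 1.95 mA.
V_DS = V_DD − I_D·R_D = 10 − 1.95×0.68 = 8.67 V.
Saturation requires V_DS ≥ V_GS − V_t = 1.61 V; 8.67 ≥ 1.61 ✓.

I_D ≈ 2 mA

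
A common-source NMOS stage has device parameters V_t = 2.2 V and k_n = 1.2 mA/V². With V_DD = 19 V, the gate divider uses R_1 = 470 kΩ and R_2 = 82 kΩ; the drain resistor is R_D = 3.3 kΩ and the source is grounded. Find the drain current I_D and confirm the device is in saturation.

V_G = V_DD·R_2/(R_1+R_2) = 19×82/552 = 2.82 V. With the source grounded, V_GS = V_G = 2.82 V.
Assume saturation: I_D = (k_n/2)(V_GS − V_t)² = (1.2/2)×(2.82 − 2.2)² = 0.6×0.622² = 0.232 mA.
V_DS = V_DD − I_D·R_D = 19 − 0.232×3.3 = 18.2 V.
Saturation requires V_DS ≥ V_GS − V_t = 0.622 V; 18.2 ≥ 0.622 ✓.

I_D ≈ 0.23 mA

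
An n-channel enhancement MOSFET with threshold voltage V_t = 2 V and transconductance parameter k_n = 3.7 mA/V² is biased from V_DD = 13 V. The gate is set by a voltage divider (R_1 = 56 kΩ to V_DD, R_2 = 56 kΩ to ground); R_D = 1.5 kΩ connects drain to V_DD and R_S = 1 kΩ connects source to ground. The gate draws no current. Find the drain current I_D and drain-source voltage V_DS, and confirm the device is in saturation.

V_G = V_DD·R_2/(R_1+R_2) = 13×56/112 = 6.5 V.
Assume saturation: I_D = (k_n/2)(V_GS − V_t)² with V_GS = V_G − I_D·R_S = 6.5 − 1·I_D.
Substituting gives 1.85·I_D² − 17.7·I_D + 37.5 = 0, with roots I_D = 3.19 or 6.35 mA.
The root I_D = 6.35 mA gives V_GS = 0.147 V ≤ V_t, so take I_D = 3.19 mA.
Then V_GS = 3.31 V and V_DS = V_DD − I_D(R_D+R_S) = 13 − 3.19×2.5 = 5.03 V.
Saturation requires V_DS ≥ V_GS − V_t = 1.31 V; 5.03 ≥ 1.31 ✓.

I_D ≈ 3.2 mA, V_DS ≈ 5 V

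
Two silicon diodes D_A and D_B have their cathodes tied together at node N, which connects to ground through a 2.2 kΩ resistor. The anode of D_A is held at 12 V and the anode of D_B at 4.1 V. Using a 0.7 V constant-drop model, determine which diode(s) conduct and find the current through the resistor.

Only D_A conducts; I_R ≈ 5.1 mA

Assume both conduct. Then node N would need to be at both 12−0.7 = 11.3 V and 4.1−0.7 = 3.4 V, which is impossible.
Assume only D_A conducts: V_N = 12 − 0.7 = 11.3 V, so I_R = 11.3/2.2 = 5.14 mA.
Check D_B: its anode-to-cathode voltage is 4.1 − 11.3 = -7.2 V < 0.7 V, so it is off. The assumption is consistent.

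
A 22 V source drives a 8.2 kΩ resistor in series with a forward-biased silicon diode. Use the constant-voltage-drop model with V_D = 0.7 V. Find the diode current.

KVL around the loop: 22 = V_D + I·R = 0.7 + I × 8.2 kΩ.
So I = (22 − 0.7) / 8.2 kΩ = 21.3 / 8.2 = 2.6 mA.

I ≈ 2.6 mA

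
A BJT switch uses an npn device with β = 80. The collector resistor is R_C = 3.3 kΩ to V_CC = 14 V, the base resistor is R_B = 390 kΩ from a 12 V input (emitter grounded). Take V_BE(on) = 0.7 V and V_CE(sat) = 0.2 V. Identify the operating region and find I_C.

active; I_C ≈ 2.3 mA

Assume active. Base-emitter loop: I_B = (V_BB − V_BE)/R_B = (12 − 0.7)/390 = 0.029 mA.
I_C = β·I_B = 80×0.029 = 2.32 mA.
V_CE = V_CC − I_C·R_C = 14 − 2.32×3.3 = 6.35 V > V_CE(sat), so the active-region assumption holds.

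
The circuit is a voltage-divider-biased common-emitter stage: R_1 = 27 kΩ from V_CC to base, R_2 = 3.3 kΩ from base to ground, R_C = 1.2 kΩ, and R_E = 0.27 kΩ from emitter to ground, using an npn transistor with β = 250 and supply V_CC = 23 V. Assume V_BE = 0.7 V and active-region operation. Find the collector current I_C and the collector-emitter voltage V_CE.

Thevenize the base divider: V_Th = V_CC·R_2/(R_1+R_2) = 23×3.3/30.3 = 2.5 V, R_Th = R_1‖R_2 = 2.94 kΩ.
Base-emitter loop: V_Th = I_B·R_Th + V_BE + (β+1)I_B·R_E, so I_B = (2.5 − 0.7) / (2.94 + 251×0.27) = 0.0255 mA.
I_C = β·I_B = 250×0.0255 = 6.38 mA, and I_E = (β+1)I_B = 6.41 mA.
V_CE = V_CC − I_C·R_C − I_E·R_E = 23 − 6.38×1.2 − 6.41×0.27 = 13.6 V.
V_CE = 13.6 V > 0.2 V confirms active-region operation.

I_C ≈ 6.4 mA, V_CE ≈ 14 V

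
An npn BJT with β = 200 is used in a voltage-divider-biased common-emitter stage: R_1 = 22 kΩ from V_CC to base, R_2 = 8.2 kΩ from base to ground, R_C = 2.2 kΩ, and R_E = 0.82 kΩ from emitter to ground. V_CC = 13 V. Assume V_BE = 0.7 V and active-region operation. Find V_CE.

Thevenize the base divider: V_Th = V_CC·R_2/(R_1+R_2) = 13×8.2/30.2 = 3.53 V, R_Th = R_1‖R_2 = 5.97 kΩ.
Base-emitter loop: V_Th = I_B·R_Th + V_BE + (β+1)I_B·R_E, so I_B = (3.53 − 0.7) / (5.97 + 201×0.82) = 0.0166 mA.
I_C = β·I_B = 200×0.0166 = 3.31 mA, and I_E = (β+1)I_B = 3.33 mA.
V_CE = V_CC − I_C·R_C − I_E·R_E = 13 − 3.31×2.2 − 3.33×0.82 = 2.98 V.
V_CE = 2.98 V > 0.2 V confirms active-region operation.

V_CE ≈ 3 V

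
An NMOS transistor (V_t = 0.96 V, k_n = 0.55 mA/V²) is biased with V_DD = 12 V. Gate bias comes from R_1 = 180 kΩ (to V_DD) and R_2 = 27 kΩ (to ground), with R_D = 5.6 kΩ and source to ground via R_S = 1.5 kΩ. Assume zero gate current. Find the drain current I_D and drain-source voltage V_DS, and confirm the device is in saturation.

I_D ≈ 0.069 mA, V_DS ≈ 12 V

V_G = V_DD·R_2/(R_1+R_2) = 12×27/207 = 1.57 V.
Assume saturation: I_D = (k_n/2)(V_GS − V_t)² with V_GS = V_G − I_D·R_S = 1.57 − 1.5·I_D.
Substituting gives 0.619·I_D² − 1.5·I_D + 0.101 = 0, with roots I_D = 0.0692 or 2.35 mA.
The root I_D = 2.35 mA gives V_GS = -1.97 V ≤ V_t, so take I_D = 0.0692 mA.
Then V_GS = 1.46 V and V_DS = V_DD − I_D(R_D+R_S) = 12 − 0.0692×7.1 = 11.5 V.
Saturation requires V_DS ≥ V_GS − V_t = 0.501 V; 11.5 ≥ 0.501 ✓.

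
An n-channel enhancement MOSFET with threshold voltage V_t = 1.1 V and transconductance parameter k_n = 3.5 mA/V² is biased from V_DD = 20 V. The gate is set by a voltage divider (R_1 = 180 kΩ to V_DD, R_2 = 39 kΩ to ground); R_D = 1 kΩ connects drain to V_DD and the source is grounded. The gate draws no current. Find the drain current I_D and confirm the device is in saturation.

I_D ≈ 11 mA

V_G = V_DD·R_2/(R_1+R_2) = 20×39/219 = 3.56 V. With the source grounded, V_GS = V_G = 3.56 V.
Assume saturation: I_D = (k_n/2)(V_GS − V_t)² = (3.5/2)×(3.56 − 1.1)² = 1.75×2.46² = 10.6 mA.
V_DS = V_DD − I_D·R_D = 20 − 10.6×1 = 9.4 V.
Saturation requires V_DS ≥ V_GS − V_t = 2.46 V; 9.4 ≥ 2.46 ✓.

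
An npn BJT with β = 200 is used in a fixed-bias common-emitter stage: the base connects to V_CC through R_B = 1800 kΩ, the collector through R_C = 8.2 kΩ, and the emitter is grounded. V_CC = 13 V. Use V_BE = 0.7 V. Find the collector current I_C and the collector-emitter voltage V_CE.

Base loop: V_CC = I_B·R_B + V_BE, so I_B = (13 − 0.7)/1800 kΩ = 0.00683 mA.
In the active region I_C = β·I_B = 200 × 0.00683 = 1.37 mA.
Collector loop: V_CE = V_CC − I_C·R_C = 13 − 1.37×8.2 = 1.79 V.
Since V_CE = 1.79 V > V_CE(sat) ≈ 0.2 V, the transistor is in the active region as assumed.

I_C ≈ 1.4 mA, V_CE ≈ 1.8 V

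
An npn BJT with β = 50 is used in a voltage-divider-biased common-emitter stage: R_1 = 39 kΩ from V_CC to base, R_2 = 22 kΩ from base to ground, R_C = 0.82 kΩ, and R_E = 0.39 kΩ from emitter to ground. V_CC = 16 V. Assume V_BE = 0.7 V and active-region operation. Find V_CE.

Thevenize the base divider: V_Th = V_CC·R_2/(R_1+R_2) = 16×22/61 = 5.77 V, R_Th = R_1‖R_2 = 14.1 kΩ.
Base-emitter loop: V_Th = I_B·R_Th + V_BE + (β+1)I_B·R_E, so I_B = (5.77 − 0.7) / (14.1 + 51×0.39) = 0.149 mA.
I_C = β·I_B = 50×0.149 = 7.47 mA, and I_E = (β+1)I_B = 7.62 mA.
V_CE = V_CC − I_C·R_C − I_E·R_E = 16 − 7.47×0.82 − 7.62×0.39 = 6.91 V.
V_CE = 6.91 V > 0.2 V confirms active-region operation.

V_CE ≈ 6.9 V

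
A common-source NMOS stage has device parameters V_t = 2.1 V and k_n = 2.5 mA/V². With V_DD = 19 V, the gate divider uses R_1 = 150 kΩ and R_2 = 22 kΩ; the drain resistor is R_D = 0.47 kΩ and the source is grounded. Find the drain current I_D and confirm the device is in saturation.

V_G = V_DD·R_2/(R_1+R_2) = 19×22/172 = 2.43 V. With the source grounded, V_GS = V_G = 2.43 V.
Assume saturation: I_D = (k_n/2)(V_GS − V_t)² = (2.5/2)×(2.43 − 2.1)² = 1.25×0.33² = 0.136 mA.
V_DS = V_DD − I_D·R_D = 19 − 0.136×0.47 = 18.9 V.
Saturation requires V_DS ≥ V_GS − V_t = 0.33 V; 18.9 ≥ 0.33 ✓.

I_D ≈ 0.14 mA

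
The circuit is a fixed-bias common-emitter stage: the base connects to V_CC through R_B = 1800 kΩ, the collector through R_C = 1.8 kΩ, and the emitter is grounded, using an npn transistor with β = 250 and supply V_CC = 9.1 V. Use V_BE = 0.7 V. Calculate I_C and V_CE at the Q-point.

I_C ≈ 1.2 mA, V_CE ≈ 7 V

Base loop: V_CC = I_B·R_B + V_BE, so I_B = (9.1 − 0.7)/1800 kΩ = 0.00467 mA.
In the active region I_C = β·I_B = 250 × 0.00467 = 1.17 mA.
Collector loop: V_CE = V_CC − I_C·R_C = 9.1 − 1.17×1.8 = 7 V.
Since V_CE = 7 V > V_CE(sat) ≈ 0.2 V, the transistor is in the active region as assumed.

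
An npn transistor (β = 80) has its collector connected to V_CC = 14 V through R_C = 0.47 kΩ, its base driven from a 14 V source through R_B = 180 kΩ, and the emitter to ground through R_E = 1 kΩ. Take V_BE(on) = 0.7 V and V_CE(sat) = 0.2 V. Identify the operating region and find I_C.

active; I_C ≈ 4.1 mA

Assume active. Base-emitter loop: I_B = (V_BB − V_BE)/(R_B + (β+1)R_E) = (14 − 0.7)/(180 + 81×1) = 0.051 mA.
I_C = β·I_B = 80×0.051 = 4.08 mA.
V_CE = V_CC − I_C·R_C − I_E·R_E = 14 − 4.08×0.47 − 4.13×1 = 7.96 V > V_CE(sat), so the active-region assumption holds.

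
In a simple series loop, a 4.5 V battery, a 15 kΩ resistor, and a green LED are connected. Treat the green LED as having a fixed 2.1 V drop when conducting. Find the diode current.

I ≈ 0.16 mA

KVL around the loop: 4.5 = V_D + I·R = 2.1 + I × 15 kΩ.
So I = (4.5 − 2.1) / 15 kΩ = 2.4 / 15 = 0.16 mA.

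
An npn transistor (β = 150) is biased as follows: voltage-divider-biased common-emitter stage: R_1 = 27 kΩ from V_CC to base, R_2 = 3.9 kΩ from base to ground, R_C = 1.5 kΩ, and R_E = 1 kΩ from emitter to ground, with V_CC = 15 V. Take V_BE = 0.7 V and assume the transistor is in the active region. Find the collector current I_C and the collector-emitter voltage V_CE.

Thevenize the base divider: V_Th = V_CC·R_2/(R_1+R_2) = 15×3.9/30.9 = 1.89 V, R_Th = R_1‖R_2 = 3.41 kΩ.
Base-emitter loop: V_Th = I_B·R_Th + V_BE + (β+1)I_B·R_E, so I_B = (1.89 − 0.7) / (3.41 + 151×1) = 0.00773 mA.
I_C = β·I_B = 150×0.00773 = 1.16 mA, and I_E = (β+1)I_B = 1.17 mA.
V_CE = V_CC − I_C·R_C − I_E·R_E = 15 − 1.16×1.5 − 1.17×1 = 12.1 V.
V_CE = 12.1 V > 0.2 V confirms active-region operation.

I_C ≈ 1.2 mA, V_CE ≈ 12 V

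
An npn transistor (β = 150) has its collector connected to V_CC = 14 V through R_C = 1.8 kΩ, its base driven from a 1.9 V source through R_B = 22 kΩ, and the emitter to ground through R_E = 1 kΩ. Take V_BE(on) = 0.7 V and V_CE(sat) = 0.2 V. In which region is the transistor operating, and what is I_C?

Assume active. Base-emitter loop: I_B = (V_BB − V_BE)/(R_B + (β+1)R_E) = (1.9 − 0.7)/(22 + 151×1) = 0.00694 mA.
I_C = β·I_B = 150×0.00694 = 1.04 mA.
V_CE = V_CC − I_C·R_C − I_E·R_E = 14 − 1.04×1.8 − 1.05×1 = 11.1 V > V_CE(sat), so the active-region assumption holds.

active; I_C ≈ 1 mA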